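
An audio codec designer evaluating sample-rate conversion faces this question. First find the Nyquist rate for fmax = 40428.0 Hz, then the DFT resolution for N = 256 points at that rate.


Step 1 — Nyquist sampling rate:
fs = 2 * fmax = 2 * 40428.0 = 80856.0 Hz

Step 2 — DFT bin spacing:
df = fs / N = 80856.0 / 256 = 315.8438 Hz

315.8438 Hz


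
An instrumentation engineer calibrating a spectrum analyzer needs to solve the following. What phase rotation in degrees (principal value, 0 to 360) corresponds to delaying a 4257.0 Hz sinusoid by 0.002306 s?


Phase shift from frequency and time delay:
phi = 360 * f * t_delay
    = 360 * 4257.0 * 0.002306
    = 3533.99 degrees
    mod 360 = 293.99 degrees

293.99 degrees


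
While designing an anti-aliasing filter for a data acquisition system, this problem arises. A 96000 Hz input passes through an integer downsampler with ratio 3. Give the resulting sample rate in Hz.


Decimation reduces the sample rate:
fs_out = fs_in / M
       = 96000 / 3
       = 32000.0 Hz

32000.0 Hz


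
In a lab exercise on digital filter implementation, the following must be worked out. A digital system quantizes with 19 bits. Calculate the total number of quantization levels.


Number of quantization levels = 2^N
= 2^19
= 524288

524288


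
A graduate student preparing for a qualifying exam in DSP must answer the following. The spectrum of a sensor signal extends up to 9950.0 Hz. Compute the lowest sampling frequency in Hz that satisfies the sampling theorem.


The Nyquist rate is twice the maximum frequency component.
fs_min = 2 * fmax
      = 2 * 9950.0
      = 19900.0 Hz

19900.0


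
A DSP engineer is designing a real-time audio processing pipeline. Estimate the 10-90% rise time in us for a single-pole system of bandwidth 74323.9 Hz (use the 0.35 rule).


Rise time from bandwidth relationship:
tr = 0.35 / BW
   = 0.35 / 74323.9
   = 4.709117794e-06 s
   = 4.7091 us

4.7091 us


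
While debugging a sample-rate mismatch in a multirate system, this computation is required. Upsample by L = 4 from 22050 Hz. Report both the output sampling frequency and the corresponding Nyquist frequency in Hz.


Step 1 — output sample rate after interpolation by L:
fs_out = L * fs_in = 4 * 22050 = 88200 Hz

Step 2 — Nyquist frequency of the output stream:
f_Nyq = fs_out / 2 = 88200 / 2 = 44100.0 Hz

fs_out = 88200 Hz; f_Nyquist = 44100.0 Hz


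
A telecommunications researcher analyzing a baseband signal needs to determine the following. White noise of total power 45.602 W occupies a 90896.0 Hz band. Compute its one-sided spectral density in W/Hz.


Power spectral density:
PSD = P / BW
    = 45.602 / 90896.0
    = 0.00050169 W/Hz

0.00050169 W/Hz


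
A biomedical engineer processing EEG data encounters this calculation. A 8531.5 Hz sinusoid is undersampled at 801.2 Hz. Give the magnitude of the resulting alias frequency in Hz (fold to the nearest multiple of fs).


Compute the nearest integer multiple of fs to the signal:
n = round(8531.5 / 801.2) = 11
f_alias = |8531.5 - 11 * 801.2|
        = |8531.5 - 8813.2|
        = 281.7 Hz

281.7


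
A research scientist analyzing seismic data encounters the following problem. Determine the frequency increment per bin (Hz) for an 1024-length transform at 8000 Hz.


DFT frequency resolution:
df = fs / N
   = 8000 / 1024
   = 7.8125 Hz

7.8125 Hz


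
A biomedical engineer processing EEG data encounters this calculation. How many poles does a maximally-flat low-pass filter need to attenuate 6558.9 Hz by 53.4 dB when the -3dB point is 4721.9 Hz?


Butterworth filter order formula:
n = log10(10^(A/10) - 1) / (2 * log10(f_stop/f_pass))
10^(53.4/10) - 1 = 218775.1624
f_stop/f_pass = 6558.9 / 4721.9 = 1.389
n = 18.7087 -> ceil = 19

19


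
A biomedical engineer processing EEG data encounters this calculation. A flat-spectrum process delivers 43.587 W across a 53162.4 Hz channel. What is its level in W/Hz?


Power spectral density:
PSD = P / BW
    = 43.587 / 53162.4
    = 0.00081988 W/Hz

0.00081988 W/Hz


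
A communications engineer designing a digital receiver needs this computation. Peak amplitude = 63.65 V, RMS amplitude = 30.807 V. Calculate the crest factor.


Crest factor is the ratio of peak to RMS:
CF = V_peak / V_rms
   = 63.65 / 30.807
   = 2.0661

2.0661


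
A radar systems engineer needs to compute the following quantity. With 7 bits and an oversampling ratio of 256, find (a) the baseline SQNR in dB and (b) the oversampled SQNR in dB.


Step 1 — baseline SQNR at Nyquist:
SQNR_base = 6.02*N + 1.76
          = 6.02*7 + 1.76
          = 43.9 dB

Step 2 — oversampling processing gain:
G = 10*log10(OSR) = 10*log10(256) = 24.08 dB

Step 3 — total:
SQNR_total = 43.9 + 24.08 = 67.98 dB

Base SQNR = 43.9 dB; oversampled SQNR = 67.98 dB


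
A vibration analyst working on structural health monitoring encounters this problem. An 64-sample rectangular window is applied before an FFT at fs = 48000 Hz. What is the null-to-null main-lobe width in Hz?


Main lobe width for a rectangular window:
Width = 2 * fs / N
      = 2 * 48000 / 64
      = 96000 / 64
      = 1500.0 Hz

1500.0 Hz


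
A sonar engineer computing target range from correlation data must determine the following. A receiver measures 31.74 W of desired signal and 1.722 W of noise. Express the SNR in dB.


SNR in decibels:
SNR = 10 * log10(Ps / Pn)
    = 10 * log10(31.74 / 1.722)
    = 10 * log10(18.4321)
    = 10 * 1.2656
    = 12.66 dB

12.66 dB


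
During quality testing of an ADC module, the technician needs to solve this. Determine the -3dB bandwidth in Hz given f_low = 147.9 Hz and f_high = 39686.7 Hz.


Bandwidth is the difference of -3dB frequencies:
BW = f_high - f_low
   = 39686.7 - 147.9
   = 39538.8 Hz

39538.8 Hz


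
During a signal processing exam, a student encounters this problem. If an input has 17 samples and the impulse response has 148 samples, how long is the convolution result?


Linear convolution output length:
L = N + M - 1
  = 17 + 148 - 1
  = 164 samples

164


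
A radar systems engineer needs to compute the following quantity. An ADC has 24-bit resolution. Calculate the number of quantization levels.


Number of quantization levels = 2^N
= 2^24
= 16777216

16777216


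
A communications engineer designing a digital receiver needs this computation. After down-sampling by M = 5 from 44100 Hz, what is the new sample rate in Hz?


Decimation reduces the sample rate:
fs_out = fs_in / M
       = 44100 / 5
       = 8820.0 Hz

8820.0 Hz


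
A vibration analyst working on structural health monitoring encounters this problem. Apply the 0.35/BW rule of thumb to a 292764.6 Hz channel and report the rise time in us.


Rise time from bandwidth relationship:
tr = 0.35 / BW
   = 0.35 / 292764.6
   = 1.195499729e-06 s
   = 1.1955 us

1.1955 us


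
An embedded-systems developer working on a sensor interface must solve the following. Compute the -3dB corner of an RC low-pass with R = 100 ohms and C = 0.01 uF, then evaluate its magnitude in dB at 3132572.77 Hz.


Step 1 — cutoff frequency:
fc = 1 / (2*pi*R*C)
C = 0.01 uF = 1e-08 F
fc = 1 / (2*pi*100*1e-08)
   = 159154.943 Hz

Step 2 — magnitude at f = 3132572.77 Hz:
|H(f)| = 1 / sqrt(1 + (f/fc)^2)
f/fc = 3132572.77 / 159154.943 = 19.682535
|H| = 1 / sqrt(1 + 387.402184) = 0.050741
|H|_dB = 20*log10(0.050741) = -25.89 dB

fc = 159154.943 Hz; |H(3132572.77 Hz)| = -25.89 dB


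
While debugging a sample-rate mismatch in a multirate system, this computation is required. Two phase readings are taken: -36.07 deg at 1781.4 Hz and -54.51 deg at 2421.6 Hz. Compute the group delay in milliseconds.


Group delay from phase difference:
tau = -d(phi)/d(omega)
d(phi) = -18.44 deg = -0.321839 rad
d(omega) = 2*pi*(2421.6 - 1781.4) = 4022.4952 rad/s
tau = -(-0.321839) / 4022.4952
    = 0.08 ms

0.08 ms


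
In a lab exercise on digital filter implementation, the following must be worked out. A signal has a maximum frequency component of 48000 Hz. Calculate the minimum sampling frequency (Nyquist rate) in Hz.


The Nyquist rate is twice the maximum frequency component.
fs_min = 2 * fmax
      = 2 * 48000
      = 96000 Hz

96000


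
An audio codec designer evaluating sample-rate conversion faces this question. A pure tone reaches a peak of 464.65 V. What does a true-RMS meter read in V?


RMS voltage for a sinusoidal waveform:
V_rms = V_peak / sqrt(2)
      = 464.65 / 1.414214
      = 328.557 V

328.557 V


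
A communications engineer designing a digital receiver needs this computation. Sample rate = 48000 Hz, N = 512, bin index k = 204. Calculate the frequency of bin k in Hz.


Frequency of DFT bin k:
f_k = k * fs / N
    = 204 * 48000 / 512
    = 9792000 / 512
    = 19125.0 Hz

19125.0 Hz


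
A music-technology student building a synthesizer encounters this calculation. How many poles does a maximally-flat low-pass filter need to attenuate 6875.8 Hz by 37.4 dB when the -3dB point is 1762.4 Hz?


Butterworth filter order formula:
n = log10(10^(A/10) - 1) / (2 * log10(f_stop/f_pass))
10^(37.4/10) - 1 = 5494.4087
f_stop/f_pass = 6875.8 / 1762.4 = 3.9014
n = 3.1629 -> ceil = 4

4


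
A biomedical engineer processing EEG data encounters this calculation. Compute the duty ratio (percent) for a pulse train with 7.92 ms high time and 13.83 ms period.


Duty cycle as a percentage:
DC = (t_on / T) * 100
   = (7.92 / 13.83) * 100
   = 0.572668 * 100
   = 57.27 %

57.27 %


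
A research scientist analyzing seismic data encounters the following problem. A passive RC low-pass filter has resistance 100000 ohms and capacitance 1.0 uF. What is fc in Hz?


Cutoff frequency of a first-order RC filter:
fc = 1 / (2 * pi * R * C)
C = 1.0 uF = 1e-06 F
fc = 1 / (2 * pi * 100000 * 1e-06)
   = 1 / 0.62831853071796
   = 1.591549 Hz

1.591549 Hz


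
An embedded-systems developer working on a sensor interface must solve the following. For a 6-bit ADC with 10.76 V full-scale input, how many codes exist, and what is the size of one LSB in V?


Step 1 — number of quantization levels:
L = 2^N = 2^6 = 64

Step 2 — LSB step size:
delta = Vfs / L
      = 10.76 / 64
      = 0.168125 V

Levels = 64; step size = 0.168125 V


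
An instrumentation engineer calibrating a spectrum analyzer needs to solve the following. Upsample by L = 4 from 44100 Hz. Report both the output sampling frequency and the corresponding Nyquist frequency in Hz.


Step 1 — output sample rate after interpolation by L:
fs_out = L * fs_in = 4 * 44100 = 176400 Hz

Step 2 — Nyquist frequency of the output stream:
f_Nyq = fs_out / 2 = 176400 / 2 = 88200.0 Hz

fs_out = 176400 Hz; f_Nyquist = 88200.0 Hz


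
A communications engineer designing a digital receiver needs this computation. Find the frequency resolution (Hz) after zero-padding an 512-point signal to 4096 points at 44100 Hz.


Frequency resolution after zero-padding:
N_padded = 512 * 8 = 4096
df = fs / N_padded
   = 44100 / 4096
   = 10.7666 Hz

10.7666 Hz


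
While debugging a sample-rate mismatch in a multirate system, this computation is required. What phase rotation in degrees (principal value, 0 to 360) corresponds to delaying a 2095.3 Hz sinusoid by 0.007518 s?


Phase shift from frequency and time delay:
phi = 360 * f * t_delay
    = 360 * 2095.3 * 0.007518
    = 5670.89 degrees
    mod 360 = 270.89 degrees

270.89 degrees


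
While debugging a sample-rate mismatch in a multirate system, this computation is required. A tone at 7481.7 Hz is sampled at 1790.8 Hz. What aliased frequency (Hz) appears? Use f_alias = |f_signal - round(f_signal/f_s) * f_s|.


Compute the nearest integer multiple of fs to the signal:
n = round(7481.7 / 1790.8) = 4
f_alias = |7481.7 - 4 * 1790.8|
        = |7481.7 - 7163.2|
        = 318.5 Hz

318.5


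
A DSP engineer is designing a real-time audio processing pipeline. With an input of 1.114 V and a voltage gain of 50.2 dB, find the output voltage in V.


Output voltage from dB gain:
V_out = V_in * 10^(gain_dB / 20)
      = 1.114 * 10^(50.2 / 20)
      = 1.114 * 323.593657
      = 360.4833 V

360.4833 V


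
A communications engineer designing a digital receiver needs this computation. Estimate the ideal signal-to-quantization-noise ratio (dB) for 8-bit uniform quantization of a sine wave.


Theoretical SNR for a full-scale sinusoid:
SNR = 6.02 * N + 1.76
    = 6.02 * 8 + 1.76
    = 48.16 + 1.76
    = 49.92 dB

49.92 dB


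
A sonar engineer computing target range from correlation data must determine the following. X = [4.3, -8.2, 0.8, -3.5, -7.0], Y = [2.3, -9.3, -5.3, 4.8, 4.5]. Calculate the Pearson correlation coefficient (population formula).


Pearson correlation coefficient (population):
r = cov(X,Y) / (std(X) * std(Y))
Mean X = -2.72, Mean Y = -0.6
Cov(X,Y) = 5.09
Std(X) = 4.703786, Std(Y) = 5.680845
r = 0.1905

0.1905


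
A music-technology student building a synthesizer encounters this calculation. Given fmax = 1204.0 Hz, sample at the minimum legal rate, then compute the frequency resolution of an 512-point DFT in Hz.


Step 1 — Nyquist sampling rate:
fs = 2 * fmax = 2 * 1204.0 = 2408.0 Hz

Step 2 — DFT bin spacing:
df = fs / N = 2408.0 / 512 = 4.7031 Hz

4.7031 Hz


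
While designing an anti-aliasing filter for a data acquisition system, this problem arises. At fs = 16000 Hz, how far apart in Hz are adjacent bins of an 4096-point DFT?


DFT frequency resolution:
df = fs / N
   = 16000 / 4096
   = 3.9062 Hz

3.9062 Hz


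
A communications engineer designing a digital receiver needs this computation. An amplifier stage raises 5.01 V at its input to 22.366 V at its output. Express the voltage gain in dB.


Voltage gain in dB:
G = 20 * log10(Vout / Vin)
  = 20 * log10(22.366 / 5.01)
  = 20 * log10(4.464271)
  = 20 * 0.649751
  = 13.0 dB

13.0 dB


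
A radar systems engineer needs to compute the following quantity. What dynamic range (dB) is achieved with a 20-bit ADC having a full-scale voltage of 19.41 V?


Dynamic range from full-scale to LSB:
V_min = V_max / 2^bits = 19.41 / 2^20
DR = 20 * log10(V_max / V_min)
   = 20 * log10(2^20)
   = 20 * 20 * log10(2)
   = 120.41 dB

120.41 dB


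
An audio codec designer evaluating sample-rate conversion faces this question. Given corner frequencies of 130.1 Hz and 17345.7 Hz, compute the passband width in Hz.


Bandwidth is the difference of -3dB frequencies:
BW = f_high - f_low
   = 17345.7 - 130.1
   = 17215.6 Hz

17215.6 Hz


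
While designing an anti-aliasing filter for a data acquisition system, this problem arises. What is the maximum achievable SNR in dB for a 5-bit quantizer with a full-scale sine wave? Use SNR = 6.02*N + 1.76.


Theoretical SNR for a full-scale sinusoid:
SNR = 6.02 * N + 1.76
    = 6.02 * 5 + 1.76
    = 30.1 + 1.76
    = 31.86 dB

31.86 dB


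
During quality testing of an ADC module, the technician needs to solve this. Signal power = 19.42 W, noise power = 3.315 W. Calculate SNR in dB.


SNR in decibels:
SNR = 10 * log10(Ps / Pn)
    = 10 * log10(19.42 / 3.315)
    = 10 * log10(5.8582)
    = 10 * 0.7678
    = 7.68 dB

7.68 dB


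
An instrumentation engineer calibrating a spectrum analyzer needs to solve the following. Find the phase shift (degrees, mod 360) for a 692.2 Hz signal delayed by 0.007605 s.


Phase shift from frequency and time delay:
phi = 360 * f * t_delay
    = 360 * 692.2 * 0.007605
    = 1895.11 degrees
    mod 360 = 95.11 degrees

95.11 degrees


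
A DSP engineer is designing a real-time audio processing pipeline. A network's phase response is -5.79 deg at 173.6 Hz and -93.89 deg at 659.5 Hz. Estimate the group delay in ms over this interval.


Group delay from phase difference:
tau = -d(phi)/d(omega)
d(phi) = -88.1 deg = -1.537635 rad
d(omega) = 2*pi*(659.5 - 173.6) = 3052.9997 rad/s
tau = -(-1.537635) / 3052.9997
    = 0.5036 ms

0.5036 ms


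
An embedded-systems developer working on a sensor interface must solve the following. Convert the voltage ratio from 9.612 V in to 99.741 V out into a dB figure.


Voltage gain in dB:
G = 20 * log10(Vout / Vin)
  = 20 * log10(99.741 / 9.612)
  = 20 * log10(10.376717)
  = 20 * 1.01606
  = 20.32 dB

20.32 dB


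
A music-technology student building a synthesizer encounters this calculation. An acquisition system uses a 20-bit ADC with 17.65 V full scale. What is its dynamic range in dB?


Dynamic range from full-scale to LSB:
V_min = V_max / 2^bits = 17.65 / 2^20
DR = 20 * log10(V_max / V_min)
   = 20 * log10(2^20)
   = 20 * 20 * log10(2)
   = 120.41 dB

120.41 dB


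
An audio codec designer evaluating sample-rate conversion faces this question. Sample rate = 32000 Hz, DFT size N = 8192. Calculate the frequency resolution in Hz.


DFT frequency resolution:
df = fs / N
   = 32000 / 8192
   = 3.9062 Hz

3.9062 Hz


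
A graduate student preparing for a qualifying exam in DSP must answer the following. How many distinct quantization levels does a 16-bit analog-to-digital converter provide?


Number of quantization levels = 2^N
= 2^16
= 65536

65536


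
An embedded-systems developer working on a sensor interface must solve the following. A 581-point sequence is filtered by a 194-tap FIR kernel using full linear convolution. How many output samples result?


Linear convolution output length:
L = N + M - 1
  = 581 + 194 - 1
  = 774 samples

774


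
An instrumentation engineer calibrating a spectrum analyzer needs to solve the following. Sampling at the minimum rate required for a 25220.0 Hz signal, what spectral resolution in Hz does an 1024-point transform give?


Step 1 — Nyquist sampling rate:
fs = 2 * fmax = 2 * 25220.0 = 50440.0 Hz

Step 2 — DFT bin spacing:
df = fs / N = 50440.0 / 1024 = 49.2578 Hz

49.2578 Hz


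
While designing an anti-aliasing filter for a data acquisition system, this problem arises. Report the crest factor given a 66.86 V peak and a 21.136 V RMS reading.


Crest factor is the ratio of peak to RMS:
CF = V_peak / V_rms
   = 66.86 / 21.136
   = 3.1633

3.1633


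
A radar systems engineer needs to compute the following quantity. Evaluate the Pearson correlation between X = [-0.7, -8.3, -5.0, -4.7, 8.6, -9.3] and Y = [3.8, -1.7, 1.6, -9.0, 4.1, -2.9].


Pearson correlation coefficient (population):
r = cov(X,Y) / (std(X) * std(Y))
Mean X = -3.2333, Mean Y = -0.6833
Cov(X,Y) = 15.787222
Std(X) = 5.974855, Std(Y) = 4.533364
r = 0.5829

0.5829


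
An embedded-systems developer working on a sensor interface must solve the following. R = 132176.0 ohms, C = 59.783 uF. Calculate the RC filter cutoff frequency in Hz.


Cutoff frequency of a first-order RC filter:
fc = 1 / (2 * pi * R * C)
C = 59.783 uF = 5.9783e-05 F
fc = 1 / (2 * pi * 132176.0 * 5.9783e-05)
   = 1 / 49.648962542354
   = 0.020141 Hz

0.020141 Hz


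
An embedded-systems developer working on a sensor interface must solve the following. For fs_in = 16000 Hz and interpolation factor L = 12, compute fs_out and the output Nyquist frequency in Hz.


Step 1 — output sample rate after interpolation by L:
fs_out = L * fs_in = 12 * 16000 = 192000 Hz

Step 2 — Nyquist frequency of the output stream:
f_Nyq = fs_out / 2 = 192000 / 2 = 96000.0 Hz

fs_out = 192000 Hz; f_Nyquist = 96000.0 Hz


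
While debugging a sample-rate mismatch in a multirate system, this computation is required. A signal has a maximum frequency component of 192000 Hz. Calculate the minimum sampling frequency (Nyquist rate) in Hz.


The Nyquist rate is twice the maximum frequency component.
fs_min = 2 * fmax
      = 2 * 192000
      = 384000 Hz

384000


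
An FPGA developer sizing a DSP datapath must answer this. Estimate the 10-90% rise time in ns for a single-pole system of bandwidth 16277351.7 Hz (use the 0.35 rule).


Rise time from bandwidth relationship:
tr = 0.35 / BW
   = 0.35 / 16277351.7
   = 2.150226932e-08 s
   = 21.5023 ns

21.5023 ns


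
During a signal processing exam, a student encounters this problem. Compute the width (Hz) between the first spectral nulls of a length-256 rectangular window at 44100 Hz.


Main lobe width for a rectangular window:
Width = 2 * fs / N
      = 2 * 44100 / 256
      = 88200 / 256
      = 344.531 Hz

344.531 Hz


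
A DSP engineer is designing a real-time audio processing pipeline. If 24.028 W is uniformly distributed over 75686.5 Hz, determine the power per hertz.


Power spectral density:
PSD = P / BW
    = 24.028 / 75686.5
    = 0.00031747 W/Hz

0.00031747 W/Hz


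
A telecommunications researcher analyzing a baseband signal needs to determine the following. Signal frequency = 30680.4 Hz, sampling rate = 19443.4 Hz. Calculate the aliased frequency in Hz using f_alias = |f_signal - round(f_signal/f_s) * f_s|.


Compute the nearest integer multiple of fs to the signal:
n = round(30680.4 / 19443.4) = 2
f_alias = |30680.4 - 2 * 19443.4|
        = |30680.4 - 38886.8|
        = 8206.4 Hz

8206.4


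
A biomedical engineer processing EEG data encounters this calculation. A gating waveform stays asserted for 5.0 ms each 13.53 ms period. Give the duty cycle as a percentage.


Duty cycle as a percentage:
DC = (t_on / T) * 100
   = (5.0 / 13.53) * 100
   = 0.369549 * 100
   = 36.95 %

36.95 %


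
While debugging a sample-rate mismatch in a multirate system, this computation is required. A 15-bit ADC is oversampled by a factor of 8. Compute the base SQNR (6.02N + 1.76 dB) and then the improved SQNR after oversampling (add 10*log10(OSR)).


Step 1 — baseline SQNR at Nyquist:
SQNR_base = 6.02*N + 1.76
          = 6.02*15 + 1.76
          = 92.06 dB

Step 2 — oversampling processing gain:
G = 10*log10(OSR) = 10*log10(8) = 9.03 dB

Step 3 — total:
SQNR_total = 92.06 + 9.03 = 101.09 dB

Base SQNR = 92.06 dB; oversampled SQNR = 101.09 dB


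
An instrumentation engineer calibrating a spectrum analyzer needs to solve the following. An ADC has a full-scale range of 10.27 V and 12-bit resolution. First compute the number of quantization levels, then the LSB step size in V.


Step 1 — number of quantization levels:
L = 2^N = 2^12 = 4096

Step 2 — LSB step size:
delta = Vfs / L
      = 10.27 / 4096
      = 0.00250732 V

Levels = 4096; step size = 0.00250732 V


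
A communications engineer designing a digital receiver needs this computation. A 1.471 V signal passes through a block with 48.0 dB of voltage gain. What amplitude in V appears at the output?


Output voltage from dB gain:
V_out = V_in * 10^(gain_dB / 20)
      = 1.471 * 10^(48.0 / 20)
      = 1.471 * 251.188643
      = 369.4985 V

369.4985 V


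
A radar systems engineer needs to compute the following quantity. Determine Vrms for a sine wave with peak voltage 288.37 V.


RMS voltage for a sinusoidal waveform:
V_rms = V_peak / sqrt(2)
      = 288.37 / 1.414214
      = 203.908 V

203.908 V


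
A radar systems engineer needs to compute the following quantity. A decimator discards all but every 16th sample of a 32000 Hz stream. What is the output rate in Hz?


Decimation reduces the sample rate:
fs_out = fs_in / M
       = 32000 / 16
       = 2000.0 Hz

2000.0 Hz


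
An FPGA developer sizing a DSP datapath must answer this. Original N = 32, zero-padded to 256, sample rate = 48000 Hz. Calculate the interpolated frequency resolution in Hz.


Frequency resolution after zero-padding:
N_padded = 32 * 8 = 256
df = fs / N_padded
   = 48000 / 256
   = 187.5 Hz

187.5 Hz


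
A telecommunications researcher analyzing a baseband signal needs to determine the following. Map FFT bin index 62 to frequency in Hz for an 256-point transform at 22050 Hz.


Frequency of DFT bin k:
f_k = k * fs / N
    = 62 * 22050 / 256
    = 1367100 / 256
    = 5340.234 Hz

5340.234 Hz


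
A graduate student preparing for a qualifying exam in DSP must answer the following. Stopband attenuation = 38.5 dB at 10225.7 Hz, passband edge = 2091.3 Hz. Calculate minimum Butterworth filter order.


Butterworth filter order formula:
n = log10(10^(A/10) - 1) / (2 * log10(f_stop/f_pass))
10^(38.5/10) - 1 = 7078.4578
f_stop/f_pass = 10225.7 / 2091.3 = 4.8896
n = 2.7927 -> ceil = 3

3


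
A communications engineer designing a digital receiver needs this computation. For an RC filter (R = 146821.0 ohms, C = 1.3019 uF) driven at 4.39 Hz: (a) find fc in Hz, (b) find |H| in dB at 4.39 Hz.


Step 1 — cutoff frequency:
fc = 1 / (2*pi*R*C)
C = 1.3019 uF = 1.3019e-06 F
fc = 1 / (2*pi*146821.0*1.3019e-06)
   = 0.832634 Hz

Step 2 — magnitude at f = 4.39 Hz:
|H(f)| = 1 / sqrt(1 + (f/fc)^2)
f/fc = 4.39 / 0.832634 = 5.272425
|H| = 1 / sqrt(1 + 27.798465) = 0.186344
|H|_dB = 20*log10(0.186344) = -14.59 dB

fc = 0.832634 Hz; |H(4.39 Hz)| = -14.59 dB


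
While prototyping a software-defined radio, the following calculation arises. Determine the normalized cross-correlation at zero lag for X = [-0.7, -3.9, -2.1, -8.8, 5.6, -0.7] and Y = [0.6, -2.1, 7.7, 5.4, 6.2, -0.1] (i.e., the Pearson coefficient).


Pearson correlation coefficient (population):
r = cov(X,Y) / (std(X) * std(Y))
Mean X = -1.7667, Mean Y = 2.95
Cov(X,Y) = 1.69
Std(X) = 4.294829, Std(Y) = 3.639025
r = 0.1081

0.1081


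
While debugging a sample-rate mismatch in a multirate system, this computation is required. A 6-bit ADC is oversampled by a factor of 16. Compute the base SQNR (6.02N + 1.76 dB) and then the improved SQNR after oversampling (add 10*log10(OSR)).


Step 1 — baseline SQNR at Nyquist:
SQNR_base = 6.02*N + 1.76
          = 6.02*6 + 1.76
          = 37.88 dB

Step 2 — oversampling processing gain:
G = 10*log10(OSR) = 10*log10(16) = 12.04 dB

Step 3 — total:
SQNR_total = 37.88 + 12.04 = 49.92 dB

Base SQNR = 37.88 dB; oversampled SQNR = 49.92 dB


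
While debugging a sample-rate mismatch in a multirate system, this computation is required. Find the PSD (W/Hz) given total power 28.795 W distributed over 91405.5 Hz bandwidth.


Power spectral density:
PSD = P / BW
    = 28.795 / 91405.5
    = 0.00031502 W/Hz

0.00031502 W/Hz


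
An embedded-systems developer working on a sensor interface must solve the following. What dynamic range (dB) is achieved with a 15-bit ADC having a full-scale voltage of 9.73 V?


Dynamic range from full-scale to LSB:
V_min = V_max / 2^bits = 9.73 / 2^15
DR = 20 * log10(V_max / V_min)
   = 20 * log10(2^15)
   = 20 * 15 * log10(2)
   = 90.31 dB

90.31 dB


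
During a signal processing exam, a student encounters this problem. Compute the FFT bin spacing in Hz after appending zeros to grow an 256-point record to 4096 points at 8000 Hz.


Frequency resolution after zero-padding:
N_padded = 256 * 16 = 4096
df = fs / N_padded
   = 8000 / 4096
   = 1.9531 Hz

1.9531 Hz


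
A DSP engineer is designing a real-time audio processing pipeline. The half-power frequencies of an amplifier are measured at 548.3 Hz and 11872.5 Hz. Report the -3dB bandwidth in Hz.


Bandwidth is the difference of -3dB frequencies:
BW = f_high - f_low
   = 11872.5 - 548.3
   = 11324.2 Hz

11324.2 Hz


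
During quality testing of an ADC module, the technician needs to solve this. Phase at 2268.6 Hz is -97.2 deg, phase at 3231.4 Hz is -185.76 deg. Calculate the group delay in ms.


Group delay from phase difference:
tau = -d(phi)/d(omega)
d(phi) = -88.56 deg = -1.545664 rad
d(omega) = 2*pi*(3231.4 - 2268.6) = 6049.4508 rad/s
tau = -(-1.545664) / 6049.4508
    = 0.2555 ms

0.2555 ms


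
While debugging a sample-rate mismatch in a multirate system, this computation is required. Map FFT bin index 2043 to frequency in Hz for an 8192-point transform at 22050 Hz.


Frequency of DFT bin k:
f_k = k * fs / N
    = 2043 * 22050 / 8192
    = 45048150 / 8192
    = 5499.042 Hz

5499.042 Hz


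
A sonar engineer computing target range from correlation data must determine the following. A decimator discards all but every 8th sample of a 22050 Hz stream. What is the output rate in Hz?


Decimation reduces the sample rate:
fs_out = fs_in / M
       = 22050 / 8
       = 2756.25 Hz

2756.25 Hz


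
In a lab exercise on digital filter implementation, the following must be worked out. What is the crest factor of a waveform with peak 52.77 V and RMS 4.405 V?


Crest factor is the ratio of peak to RMS:
CF = V_peak / V_rms
   = 52.77 / 4.405
   = 11.9796

11.9796


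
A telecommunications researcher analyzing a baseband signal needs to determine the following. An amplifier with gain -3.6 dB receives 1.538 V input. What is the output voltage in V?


Output voltage from dB gain:
V_out = V_in * 10^(gain_dB / 20)
      = 1.538 * 10^(-3.6 / 20)
      = 1.538 * 0.660693
      = 1.0161 V

1.0161 V


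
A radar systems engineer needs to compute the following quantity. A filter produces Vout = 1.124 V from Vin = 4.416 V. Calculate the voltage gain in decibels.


Voltage gain in dB:
G = 20 * log10(Vout / Vin)
  = 20 * log10(1.124 / 4.416)
  = 20 * log10(0.254529)
  = 20 * -0.594263
  = -11.89 dB

-11.89 dB


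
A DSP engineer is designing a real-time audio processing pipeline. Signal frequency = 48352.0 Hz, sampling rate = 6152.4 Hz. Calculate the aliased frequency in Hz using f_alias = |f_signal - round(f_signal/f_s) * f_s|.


Compute the nearest integer multiple of fs to the signal:
n = round(48352.0 / 6152.4) = 8
f_alias = |48352.0 - 8 * 6152.4|
        = |48352.0 - 49219.2|
        = 867.2 Hz

867.2


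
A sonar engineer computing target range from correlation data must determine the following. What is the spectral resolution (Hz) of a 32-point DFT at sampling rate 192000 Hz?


DFT frequency resolution:
df = fs / N
   = 192000 / 32
   = 6000.0 Hz

6000.0 Hz


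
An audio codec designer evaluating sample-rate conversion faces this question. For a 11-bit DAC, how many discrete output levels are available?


Number of quantization levels = 2^N
= 2^11
= 2048

2048


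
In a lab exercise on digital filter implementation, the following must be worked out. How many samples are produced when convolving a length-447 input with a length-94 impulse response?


Linear convolution output length:
L = N + M - 1
  = 447 + 94 - 1
  = 540 samples

540


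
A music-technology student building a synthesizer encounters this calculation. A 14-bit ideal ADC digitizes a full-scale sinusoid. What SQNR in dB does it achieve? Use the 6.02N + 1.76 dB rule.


Theoretical SNR for a full-scale sinusoid:
SNR = 6.02 * N + 1.76
    = 6.02 * 14 + 1.76
    = 84.28 + 1.76
    = 86.04 dB

86.04 dB


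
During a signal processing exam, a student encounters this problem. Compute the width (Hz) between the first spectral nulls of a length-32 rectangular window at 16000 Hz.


Main lobe width for a rectangular window:
Width = 2 * fs / N
      = 2 * 16000 / 32
      = 32000 / 32
      = 1000.0 Hz

1000.0 Hz


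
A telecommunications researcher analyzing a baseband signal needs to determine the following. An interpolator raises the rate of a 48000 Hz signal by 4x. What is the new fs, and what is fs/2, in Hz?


Step 1 — output sample rate after interpolation by L:
fs_out = L * fs_in = 4 * 48000 = 192000 Hz

Step 2 — Nyquist frequency of the output stream:
f_Nyq = fs_out / 2 = 192000 / 2 = 96000.0 Hz

fs_out = 192000 Hz; f_Nyquist = 96000.0 Hz


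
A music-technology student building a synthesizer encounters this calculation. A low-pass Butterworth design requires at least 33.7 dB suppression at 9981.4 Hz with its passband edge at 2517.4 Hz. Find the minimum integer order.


Butterworth filter order formula:
n = log10(10^(A/10) - 1) / (2 * log10(f_stop/f_pass))
10^(33.7/10) - 1 = 2343.2288
f_stop/f_pass = 9981.4 / 2517.4 = 3.965
n = 2.8164 -> ceil = 3

3


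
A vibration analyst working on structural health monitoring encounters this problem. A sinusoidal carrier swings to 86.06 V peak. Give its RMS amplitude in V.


RMS voltage for a sinusoidal waveform:
V_rms = V_peak / sqrt(2)
      = 86.06 / 1.414214
      = 60.854 V

60.854 V


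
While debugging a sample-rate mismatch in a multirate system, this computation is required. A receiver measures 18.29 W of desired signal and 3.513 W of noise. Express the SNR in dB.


SNR in decibels:
SNR = 10 * log10(Ps / Pn)
    = 10 * log10(18.29 / 3.513)
    = 10 * log10(5.2064)
    = 10 * 0.7165
    = 7.17 dB

7.17 dB


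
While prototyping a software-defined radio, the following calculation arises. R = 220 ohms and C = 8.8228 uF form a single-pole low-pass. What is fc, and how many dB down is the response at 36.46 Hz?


Step 1 — cutoff frequency:
fc = 1 / (2*pi*R*C)
C = 8.8228 uF = 8.8228e-06 F
fc = 1 / (2*pi*220*8.8228e-06)
   = 81.9957 Hz

Step 2 — magnitude at f = 36.46 Hz:
|H(f)| = 1 / sqrt(1 + (f/fc)^2)
f/fc = 36.46 / 81.9957 = 0.444657
|H| = 1 / sqrt(1 + 0.19772) = 0.9137394
|H|_dB = 20*log10(0.9137394) = -0.78 dB

fc = 81.9957 Hz; |H(36.46 Hz)| = -0.78 dB


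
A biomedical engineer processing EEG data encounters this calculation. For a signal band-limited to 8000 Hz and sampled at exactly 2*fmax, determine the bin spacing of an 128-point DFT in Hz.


Step 1 — Nyquist sampling rate:
fs = 2 * fmax = 2 * 8000 = 16000 Hz

Step 2 — DFT bin spacing:
df = fs / N = 16000 / 128 = 125.0 Hz

125.0 Hz


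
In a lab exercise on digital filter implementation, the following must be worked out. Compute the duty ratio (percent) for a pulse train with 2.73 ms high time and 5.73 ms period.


Duty cycle as a percentage:
DC = (t_on / T) * 100
   = (2.73 / 5.73) * 100
   = 0.47644 * 100
   = 47.64 %

47.64 %


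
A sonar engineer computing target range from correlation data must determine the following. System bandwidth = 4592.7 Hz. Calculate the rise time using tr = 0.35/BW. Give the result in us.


Rise time from bandwidth relationship:
tr = 0.35 / BW
   = 0.35 / 4592.7
   = 7.620789514e-05 s
   = 76.2079 us

76.2079 us


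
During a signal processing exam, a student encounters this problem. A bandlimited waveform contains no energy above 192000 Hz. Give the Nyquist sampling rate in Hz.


The Nyquist rate is twice the maximum frequency component.
fs_min = 2 * fmax
      = 2 * 192000
      = 384000 Hz

384000


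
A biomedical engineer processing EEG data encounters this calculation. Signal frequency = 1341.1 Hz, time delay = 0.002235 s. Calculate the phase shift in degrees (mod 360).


Phase shift from frequency and time delay:
phi = 360 * f * t_delay
    = 360 * 1341.1 * 0.002235
    = 1079.05 degrees
    mod 360 = 359.05 degrees

359.05 degrees


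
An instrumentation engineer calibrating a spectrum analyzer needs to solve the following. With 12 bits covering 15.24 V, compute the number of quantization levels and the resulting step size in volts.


Step 1 — number of quantization levels:
L = 2^N = 2^12 = 4096

Step 2 — LSB step size:
delta = Vfs / L
      = 15.24 / 4096
      = 0.0037207 V

Levels = 4096; step size = 0.0037207 V


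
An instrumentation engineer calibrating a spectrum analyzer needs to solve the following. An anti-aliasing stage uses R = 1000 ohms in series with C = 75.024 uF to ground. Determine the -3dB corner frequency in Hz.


Cutoff frequency of a first-order RC filter:
fc = 1 / (2 * pi * R * C)
C = 75.024 uF = 7.5024e-05 F
fc = 1 / (2 * pi * 1000 * 7.5024e-05)
   = 1 / 0.47138969448584
   = 2.121387 Hz

2.121387 Hz


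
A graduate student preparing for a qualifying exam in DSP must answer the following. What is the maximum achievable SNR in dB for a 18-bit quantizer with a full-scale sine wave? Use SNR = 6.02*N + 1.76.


Theoretical SNR for a full-scale sinusoid:
SNR = 6.02 * N + 1.76
    = 6.02 * 18 + 1.76
    = 108.36 + 1.76
    = 110.12 dB

110.12 dB


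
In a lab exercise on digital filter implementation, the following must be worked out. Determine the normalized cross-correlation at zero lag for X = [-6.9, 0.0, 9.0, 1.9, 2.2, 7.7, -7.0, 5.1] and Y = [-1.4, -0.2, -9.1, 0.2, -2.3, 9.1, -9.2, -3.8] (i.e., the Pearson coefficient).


Pearson correlation coefficient (population):
r = cov(X,Y) / (std(X) * std(Y))
Mean X = 1.5, Mean Y = -2.0875
Cov(X,Y) = 7.9025
Std(X) = 5.627611, Std(Y) = 5.444823
r = 0.2579

0.2579


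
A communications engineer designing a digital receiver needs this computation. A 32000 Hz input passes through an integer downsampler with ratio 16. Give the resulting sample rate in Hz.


Decimation reduces the sample rate:
fs_out = fs_in / M
       = 32000 / 16
       = 2000.0 Hz

2000.0 Hz


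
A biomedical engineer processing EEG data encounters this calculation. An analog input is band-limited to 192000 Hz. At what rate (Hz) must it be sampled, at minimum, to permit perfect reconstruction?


The Nyquist rate is twice the maximum frequency component.
fs_min = 2 * fmax
      = 2 * 192000
      = 384000 Hz

384000


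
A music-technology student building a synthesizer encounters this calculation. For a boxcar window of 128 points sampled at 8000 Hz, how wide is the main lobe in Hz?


Main lobe width for a rectangular window:
Width = 2 * fs / N
      = 2 * 8000 / 128
      = 16000 / 128
      = 125.0 Hz

125.0 Hz


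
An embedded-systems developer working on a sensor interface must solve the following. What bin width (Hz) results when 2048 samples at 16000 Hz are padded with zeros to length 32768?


Frequency resolution after zero-padding:
N_padded = 2048 * 16 = 32768
df = fs / N_padded
   = 16000 / 32768
   = 0.4883 Hz

0.4883 Hz


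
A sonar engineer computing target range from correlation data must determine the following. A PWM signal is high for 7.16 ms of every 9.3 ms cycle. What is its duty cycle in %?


Duty cycle as a percentage:
DC = (t_on / T) * 100
   = (7.16 / 9.3) * 100
   = 0.769892 * 100
   = 76.99 %

76.99 %


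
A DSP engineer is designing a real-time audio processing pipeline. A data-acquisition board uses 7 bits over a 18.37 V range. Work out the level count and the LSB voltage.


Step 1 — number of quantization levels:
L = 2^N = 2^7 = 128

Step 2 — LSB step size:
delta = Vfs / L
      = 18.37 / 128
      = 0.14351563 V

Levels = 128; step size = 0.14351563 V


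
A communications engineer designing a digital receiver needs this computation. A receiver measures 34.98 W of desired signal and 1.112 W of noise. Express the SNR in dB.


SNR in decibels:
SNR = 10 * log10(Ps / Pn)
    = 10 * log10(34.98 / 1.112)
    = 10 * log10(31.4568)
    = 10 * 1.4977
    = 14.98 dB

14.98 dB


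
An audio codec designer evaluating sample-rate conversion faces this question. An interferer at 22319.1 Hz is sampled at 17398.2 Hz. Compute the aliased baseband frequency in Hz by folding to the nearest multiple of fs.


Compute the nearest integer multiple of fs to the signal:
n = round(22319.1 / 17398.2) = 1
f_alias = |22319.1 - 1 * 17398.2|
        = |22319.1 - 17398.2|
        = 4920.9 Hz

4920.9


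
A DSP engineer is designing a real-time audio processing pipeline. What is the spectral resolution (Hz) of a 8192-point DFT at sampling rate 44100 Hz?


DFT frequency resolution:
df = fs / N
   = 44100 / 8192
   = 5.3833 Hz

5.3833 Hz


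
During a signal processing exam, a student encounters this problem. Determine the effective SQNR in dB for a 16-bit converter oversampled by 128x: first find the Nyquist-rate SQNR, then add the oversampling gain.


Step 1 — baseline SQNR at Nyquist:
SQNR_base = 6.02*N + 1.76
          = 6.02*16 + 1.76
          = 98.08 dB

Step 2 — oversampling processing gain:
G = 10*log10(OSR) = 10*log10(128) = 21.07 dB

Step 3 — total:
SQNR_total = 98.08 + 21.07 = 119.15 dB

Base SQNR = 98.08 dB; oversampled SQNR = 119.15 dB


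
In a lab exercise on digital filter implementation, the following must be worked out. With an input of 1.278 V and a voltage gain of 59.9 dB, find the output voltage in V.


Output voltage from dB gain:
V_out = V_in * 10^(gain_dB / 20)
      = 1.278 * 10^(59.9 / 20)
      = 1.278 * 988.553095
      = 1263.3709 V

1263.3709 V


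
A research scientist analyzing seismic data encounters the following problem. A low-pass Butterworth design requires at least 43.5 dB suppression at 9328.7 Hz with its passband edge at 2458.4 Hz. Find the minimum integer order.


Butterworth filter order formula:
n = log10(10^(A/10) - 1) / (2 * log10(f_stop/f_pass))
10^(43.5/10) - 1 = 22386.2114
f_stop/f_pass = 9328.7 / 2458.4 = 3.7946
n = 3.7554 -> ceil = 4

4
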